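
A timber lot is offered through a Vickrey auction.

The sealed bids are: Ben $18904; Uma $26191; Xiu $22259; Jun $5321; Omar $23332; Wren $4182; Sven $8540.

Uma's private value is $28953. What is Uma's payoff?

Highest bid: Uma at $26191, so Uma wins.
Second-highest bid: Omar at $23332 — that is the price the winner pays.
Uma's payoff = value − price = $28953 − $23332 = $5621.

$5621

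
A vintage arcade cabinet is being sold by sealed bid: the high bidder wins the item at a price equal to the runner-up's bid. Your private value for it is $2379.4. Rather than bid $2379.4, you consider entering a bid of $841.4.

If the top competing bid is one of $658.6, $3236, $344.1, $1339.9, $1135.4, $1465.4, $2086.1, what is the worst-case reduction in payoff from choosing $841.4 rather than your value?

$658.6: same outcome either way → loss $0.
$3236: same outcome either way → loss $0.
$344.1: same outcome either way → loss $0.
$1339.9: truthful gives $1039.5, deviation gives $0 → loss $1039.5.
$1135.4: truthful gives $1244, deviation gives $0 → loss $1244.
$1465.4: truthful gives $914, deviation gives $0 → loss $914.
$2086.1: truthful gives $293.3, deviation gives $0 → loss $293.3.
Maximum loss: $1244.

$1244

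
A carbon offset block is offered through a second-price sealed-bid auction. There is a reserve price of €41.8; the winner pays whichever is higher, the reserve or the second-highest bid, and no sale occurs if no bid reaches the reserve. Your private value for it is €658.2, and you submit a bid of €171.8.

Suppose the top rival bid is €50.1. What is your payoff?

Your bid €171.8 is the highest and exceeds the reserve.
Price = max(second-highest bid, reserve) = max(€50.1, €41.8) = €50.1.
Payoff = €658.2 − €50.1 = €608.1.

€608.1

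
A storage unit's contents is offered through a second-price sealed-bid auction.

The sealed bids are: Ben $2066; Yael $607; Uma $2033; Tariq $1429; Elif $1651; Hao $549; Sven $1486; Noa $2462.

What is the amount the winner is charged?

Highest bid: Noa at $2462, so Noa wins.
Second-highest bid: Ben at $2066 — that is the price the winner pays.

$2066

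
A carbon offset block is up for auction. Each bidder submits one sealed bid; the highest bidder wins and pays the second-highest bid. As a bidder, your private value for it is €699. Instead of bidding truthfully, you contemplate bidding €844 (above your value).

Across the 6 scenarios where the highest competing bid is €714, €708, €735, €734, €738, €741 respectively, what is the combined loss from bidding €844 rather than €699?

€176

The deviation costs you only when the competing bid falls strictly between €699 and €844; elsewhere both bids give the same outcome.
€714: truthful payoff €0, deviation payoff −€15 → loss €15.
€708: truthful payoff €0, deviation payoff −€9 → loss €9.
€735: truthful payoff €0, deviation payoff −€36 → loss €36.
€734: truthful payoff €0, deviation payoff −€35 → loss €35.
€738: truthful payoff €0, deviation payoff −€39 → loss €39.
€741: truthful payoff €0, deviation payoff −€42 → loss €42.
Total loss = €15 + €9 + €36 + €35 + €39 + €42 = €176.
Truthful bidding weakly dominates here: raising your bid can only win items priced above your value, and lowering it can only forfeit items priced below.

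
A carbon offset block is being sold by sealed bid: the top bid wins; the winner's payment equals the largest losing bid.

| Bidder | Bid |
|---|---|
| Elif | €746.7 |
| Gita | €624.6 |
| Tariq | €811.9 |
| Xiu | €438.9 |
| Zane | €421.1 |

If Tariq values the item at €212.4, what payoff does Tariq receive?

Highest bid: Tariq at €811.9, so Tariq wins.
Second-highest bid: Elif at €746.7 — that is the price the winner pays.
Tariq's payoff = value − price = €212.4 − €746.7 = −€534.3.

−€534.3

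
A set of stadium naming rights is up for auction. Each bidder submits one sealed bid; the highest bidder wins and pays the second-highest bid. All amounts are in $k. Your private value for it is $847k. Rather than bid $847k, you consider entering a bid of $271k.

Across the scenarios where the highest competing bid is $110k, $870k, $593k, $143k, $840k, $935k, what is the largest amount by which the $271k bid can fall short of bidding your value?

$110k: same outcome either way → loss $0k.
$870k: same outcome either way → loss $0k.
$593k: truthful gives $254k, deviation gives $0k → loss $254k.
$143k: same outcome either way → loss $0k.
$840k: truthful gives $7k, deviation gives $0k → loss $7k.
$935k: same outcome either way → loss $0k.
Maximum loss: $254k.

$254k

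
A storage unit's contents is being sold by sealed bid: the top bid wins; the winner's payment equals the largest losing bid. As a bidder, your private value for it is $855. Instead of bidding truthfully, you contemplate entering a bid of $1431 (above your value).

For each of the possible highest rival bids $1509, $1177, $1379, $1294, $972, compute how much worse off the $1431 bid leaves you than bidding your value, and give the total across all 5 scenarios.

The deviation costs you only when the competing bid falls strictly between $855 and $1431; elsewhere both bids give the same outcome.
$1509: outcomes coincide → loss $0.
$1177: truthful payoff $0, deviation payoff −$322 → loss $322.
$1379: truthful payoff $0, deviation payoff −$524 → loss $524.
$1294: truthful payoff $0, deviation payoff −$439 → loss $439.
$972: truthful payoff $0, deviation payoff −$117 → loss $117.
Total loss = $322 + $524 + $439 + $117 = $1402.
Truthful bidding weakly dominates here: raising your bid can only win items priced above your value, and lowering it can only forfeit items priced below.

$1402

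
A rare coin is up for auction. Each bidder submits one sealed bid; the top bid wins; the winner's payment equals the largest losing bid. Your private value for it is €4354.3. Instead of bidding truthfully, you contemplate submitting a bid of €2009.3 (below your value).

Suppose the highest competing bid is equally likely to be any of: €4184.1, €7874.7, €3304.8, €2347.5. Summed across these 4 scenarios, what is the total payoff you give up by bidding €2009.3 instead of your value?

€3226.5

The deviation costs you only when the competing bid falls strictly between €2009.3 and €4354.3; elsewhere both bids give the same outcome.
€4184.1: truthful payoff €170.2, deviation payoff €0 → loss €170.2.
€7874.7: outcomes coincide → loss €0.
€3304.8: truthful payoff €1049.5, deviation payoff €0 → loss €1049.5.
€2347.5: truthful payoff €2006.8, deviation payoff €0 → loss €2006.8.
Total loss = €170.2 + €1049.5 + €2006.8 = €3226.5.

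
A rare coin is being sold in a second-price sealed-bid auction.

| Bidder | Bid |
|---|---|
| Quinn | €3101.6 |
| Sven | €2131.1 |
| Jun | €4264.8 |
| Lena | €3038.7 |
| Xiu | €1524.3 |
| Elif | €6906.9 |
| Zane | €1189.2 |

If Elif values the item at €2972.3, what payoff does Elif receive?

−€1292.5

Highest bid: Elif at €6906.9, so Elif wins.
Second-highest bid: Jun at €4264.8 — that is the price the winner pays.
Elif's payoff = value − price = €2972.3 − €4264.8 = −€1292.5.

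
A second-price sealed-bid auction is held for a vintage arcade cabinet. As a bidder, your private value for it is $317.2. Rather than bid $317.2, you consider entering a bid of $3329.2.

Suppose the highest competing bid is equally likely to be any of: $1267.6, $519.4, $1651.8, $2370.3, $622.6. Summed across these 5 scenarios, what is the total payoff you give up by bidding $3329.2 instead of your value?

$4845.7

The deviation costs you only when the competing bid falls strictly between $317.2 and $3329.2; elsewhere both bids give the same outcome.
$1267.6: truthful payoff $0, deviation payoff −$950.4 → loss $950.4.
$519.4: truthful payoff $0, deviation payoff −$202.2 → loss $202.2.
$1651.8: truthful payoff $0, deviation payoff −$1334.6 → loss $1334.6.
$2370.3: truthful payoff $0, deviation payoff −$2053.1 → loss $2053.1.
$622.6: truthful payoff $0, deviation payoff −$305.4 → loss $305.4.
Total loss = $950.4 + $202.2 + $1334.6 + $2053.1 + $305.4 = $4845.7.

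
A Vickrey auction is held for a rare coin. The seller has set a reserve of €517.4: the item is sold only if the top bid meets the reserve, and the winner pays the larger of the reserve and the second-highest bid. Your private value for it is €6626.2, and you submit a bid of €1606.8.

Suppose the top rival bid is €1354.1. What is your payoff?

€5272.1

Your bid €1606.8 is the highest and exceeds the reserve.
Price = max(second-highest bid, reserve) = max(€1354.1, €517.4) = €1354.1.
Payoff = €6626.2 − €1354.1 = €5272.1.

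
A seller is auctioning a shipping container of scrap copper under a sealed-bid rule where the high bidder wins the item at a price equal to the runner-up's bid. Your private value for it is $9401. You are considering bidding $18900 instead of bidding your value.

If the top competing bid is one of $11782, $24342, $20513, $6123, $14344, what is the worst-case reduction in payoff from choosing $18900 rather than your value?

$11782: truthful gives $0, deviation gives −$2381 → loss $2381.
$24342: same outcome either way → loss $0.
$20513: same outcome either way → loss $0.
$6123: same outcome either way → loss $0.
$14344: truthful gives $0, deviation gives −$4943 → loss $4943.
Maximum loss: $4943.

$4943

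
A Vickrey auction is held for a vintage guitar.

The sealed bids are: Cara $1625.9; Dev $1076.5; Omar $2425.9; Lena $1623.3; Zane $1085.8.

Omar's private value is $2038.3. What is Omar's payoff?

Highest bid: Omar at $2425.9, so Omar wins.
Second-highest bid: Cara at $1625.9 — that is the price the winner pays.
Omar's payoff = value − price = $2038.3 − $1625.9 = $412.4.

$412.4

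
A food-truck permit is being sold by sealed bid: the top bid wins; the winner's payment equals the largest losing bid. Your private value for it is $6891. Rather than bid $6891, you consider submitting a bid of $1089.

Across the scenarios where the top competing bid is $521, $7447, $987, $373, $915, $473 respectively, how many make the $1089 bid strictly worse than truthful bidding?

The deviation hurts exactly when the highest competing bid lies strictly between $1089 and $6891 — underbidding then forfeits a profitable win.
$521: below both → same outcome either way.
$7447: above both → same outcome either way.
$987: below both → same outcome either way.
$373: below both → same outcome either way.
$915: below both → same outcome either way.
$473: below both → same outcome either way.
Count: 0.

0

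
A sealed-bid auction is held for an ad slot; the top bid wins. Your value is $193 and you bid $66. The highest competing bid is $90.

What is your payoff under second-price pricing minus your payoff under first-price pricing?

$0

Your bid $66 is below $90, so you lose under either rule.
Payoff is $0 in both cases; difference = $0.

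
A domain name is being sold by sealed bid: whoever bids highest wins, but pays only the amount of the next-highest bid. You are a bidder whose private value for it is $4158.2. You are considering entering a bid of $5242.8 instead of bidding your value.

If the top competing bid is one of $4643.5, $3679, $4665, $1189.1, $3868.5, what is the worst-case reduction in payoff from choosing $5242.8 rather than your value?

$506.8

$4643.5: truthful gives $0, deviation gives −$485.3 → loss $485.3.
$3679: same outcome either way → loss $0.
$4665: truthful gives $0, deviation gives −$506.8 → loss $506.8.
$1189.1: same outcome either way → loss $0.
$3868.5: same outcome either way → loss $0.
Maximum loss: $506.8.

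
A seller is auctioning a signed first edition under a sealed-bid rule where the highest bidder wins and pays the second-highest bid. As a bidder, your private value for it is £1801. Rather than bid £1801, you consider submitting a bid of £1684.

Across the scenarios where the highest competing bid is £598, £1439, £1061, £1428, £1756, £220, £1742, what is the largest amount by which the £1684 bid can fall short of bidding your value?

£598: same outcome either way → loss £0.
£1439: same outcome either way → loss £0.
£1061: same outcome either way → loss £0.
£1428: same outcome either way → loss £0.
£1756: truthful gives £45, deviation gives £0 → loss £45.
£220: same outcome either way → loss £0.
£1742: truthful gives £59, deviation gives £0 → loss £59.
Maximum loss: £59.

£59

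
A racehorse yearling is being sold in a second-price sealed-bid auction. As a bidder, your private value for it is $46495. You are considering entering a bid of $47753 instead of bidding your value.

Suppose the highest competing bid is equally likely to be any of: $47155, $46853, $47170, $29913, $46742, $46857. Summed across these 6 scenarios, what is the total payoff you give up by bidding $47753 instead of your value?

$2302

The deviation costs you only when the competing bid falls strictly between $46495 and $47753; elsewhere both bids give the same outcome.
$47155: truthful payoff $0, deviation payoff −$660 → loss $660.
$46853: truthful payoff $0, deviation payoff −$358 → loss $358.
$47170: truthful payoff $0, deviation payoff −$675 → loss $675.
$29913: outcomes coincide → loss $0.
$46742: truthful payoff $0, deviation payoff −$247 → loss $247.
$46857: truthful payoff $0, deviation payoff −$362 → loss $362.
Total loss = $660 + $358 + $675 + $247 + $362 = $2302.
In a second-price auction your bid sets only whether you win, not what you pay, so bidding your true value is weakly dominant.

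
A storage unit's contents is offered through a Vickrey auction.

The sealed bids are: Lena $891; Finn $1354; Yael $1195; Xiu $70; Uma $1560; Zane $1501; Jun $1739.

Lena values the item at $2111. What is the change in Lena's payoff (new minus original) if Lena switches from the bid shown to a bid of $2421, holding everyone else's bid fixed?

The highest bid among the other bidders is $1739; Lena's bid doesn't change that.
Original bid $891: Lena is not highest (top rival bid is $1739); payoff $0.
Alternative bid $2421: Lena is highest, pays the top rival bid $1739; payoff $2111 − $1739 = $372.
Change in payoff = $372 − ($0) = $372.

$372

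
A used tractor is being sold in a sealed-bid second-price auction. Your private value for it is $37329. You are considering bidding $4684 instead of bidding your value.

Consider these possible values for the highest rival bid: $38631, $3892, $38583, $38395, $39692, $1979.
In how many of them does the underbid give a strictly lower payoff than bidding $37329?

The deviation hurts exactly when the highest competing bid lies strictly between $4684 and $37329 — underbidding then forfeits a profitable win.
$38631: above both → same outcome either way.
$3892: below both → same outcome either way.
$38583: above both → same outcome either way.
$38395: above both → same outcome either way.
$39692: above both → same outcome either way.
$1979: below both → same outcome either way.
Count: 0.

0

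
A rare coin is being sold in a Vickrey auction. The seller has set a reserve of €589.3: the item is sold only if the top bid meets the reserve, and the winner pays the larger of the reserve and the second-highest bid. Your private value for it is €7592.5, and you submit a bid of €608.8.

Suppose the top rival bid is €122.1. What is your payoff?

Your bid €608.8 is the highest and exceeds the reserve.
Price = max(second-highest bid, reserve) = max(€122.1, €589.3) = €589.3.
Payoff = €7592.5 − €589.3 = €7003.2.

€7003.2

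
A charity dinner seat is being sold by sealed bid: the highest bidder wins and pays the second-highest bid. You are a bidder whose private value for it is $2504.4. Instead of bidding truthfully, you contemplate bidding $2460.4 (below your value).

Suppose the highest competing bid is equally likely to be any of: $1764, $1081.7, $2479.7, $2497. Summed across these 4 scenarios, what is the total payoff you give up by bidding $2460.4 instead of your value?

The deviation costs you only when the competing bid falls strictly between $2460.4 and $2504.4; elsewhere both bids give the same outcome.
$1764: outcomes coincide → loss $0.
$1081.7: outcomes coincide → loss $0.
$2479.7: truthful payoff $24.7, deviation payoff $0 → loss $24.7.
$2497: truthful payoff $7.4, deviation payoff $0 → loss $7.4.
Total loss = $24.7 + $7.4 = $32.1.

$32.1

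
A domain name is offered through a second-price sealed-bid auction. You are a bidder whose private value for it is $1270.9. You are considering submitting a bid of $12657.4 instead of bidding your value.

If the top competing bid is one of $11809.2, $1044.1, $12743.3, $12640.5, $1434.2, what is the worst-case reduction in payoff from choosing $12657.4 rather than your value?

$11369.6

$11809.2: truthful gives $0, deviation gives −$10538.3 → loss $10538.3.
$1044.1: same outcome either way → loss $0.
$12743.3: same outcome either way → loss $0.
$12640.5: truthful gives $0, deviation gives −$11369.6 → loss $11369.6.
$1434.2: truthful gives $0, deviation gives −$163.3 → loss $163.3.
Maximum loss: $11369.6.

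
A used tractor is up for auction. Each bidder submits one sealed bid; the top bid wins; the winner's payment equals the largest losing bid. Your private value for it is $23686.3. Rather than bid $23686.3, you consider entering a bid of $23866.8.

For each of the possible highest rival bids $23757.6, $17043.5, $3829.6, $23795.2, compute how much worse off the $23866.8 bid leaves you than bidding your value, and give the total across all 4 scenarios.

The deviation costs you only when the competing bid falls strictly between $23686.3 and $23866.8; elsewhere both bids give the same outcome.
$23757.6: truthful payoff $0, deviation payoff −$71.3 → loss $71.3.
$17043.5: outcomes coincide → loss $0.
$3829.6: outcomes coincide → loss $0.
$23795.2: truthful payoff $0, deviation payoff −$108.9 → loss $108.9.
Total loss = $71.3 + $108.9 = $180.2.

$180.2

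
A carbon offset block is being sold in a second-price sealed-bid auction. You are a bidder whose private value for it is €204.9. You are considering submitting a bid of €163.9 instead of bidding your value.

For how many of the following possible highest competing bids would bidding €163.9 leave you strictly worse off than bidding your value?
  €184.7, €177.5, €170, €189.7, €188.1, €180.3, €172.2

The deviation hurts exactly when the highest competing bid lies strictly between €163.9 and €204.9 — underbidding then forfeits a profitable win.
€184.7: inside the interval → strictly worse (loss €20.2).
€177.5: inside the interval → strictly worse (loss €27.4).
€170: inside the interval → strictly worse (loss €34.9).
€189.7: inside the interval → strictly worse (loss €15.2).
€188.1: inside the interval → strictly worse (loss €16.8).
€180.3: inside the interval → strictly worse (loss €24.6).
€172.2: inside the interval → strictly worse (loss €32.7).
Count: 7.

7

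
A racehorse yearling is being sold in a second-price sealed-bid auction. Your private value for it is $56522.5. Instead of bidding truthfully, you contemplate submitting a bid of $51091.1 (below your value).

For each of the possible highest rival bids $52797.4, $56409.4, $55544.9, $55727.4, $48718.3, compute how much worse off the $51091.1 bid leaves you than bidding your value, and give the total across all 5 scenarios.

$5610.9

The deviation costs you only when the competing bid falls strictly between $51091.1 and $56522.5; elsewhere both bids give the same outcome.
$52797.4: truthful payoff $3725.1, deviation payoff $0 → loss $3725.1.
$56409.4: truthful payoff $113.1, deviation payoff $0 → loss $113.1.
$55544.9: truthful payoff $977.6, deviation payoff $0 → loss $977.6.
$55727.4: truthful payoff $795.1, deviation payoff $0 → loss $795.1.
$48718.3: outcomes coincide → loss $0.
Total loss = $3725.1 + $113.1 + $977.6 + $795.1 = $5610.9.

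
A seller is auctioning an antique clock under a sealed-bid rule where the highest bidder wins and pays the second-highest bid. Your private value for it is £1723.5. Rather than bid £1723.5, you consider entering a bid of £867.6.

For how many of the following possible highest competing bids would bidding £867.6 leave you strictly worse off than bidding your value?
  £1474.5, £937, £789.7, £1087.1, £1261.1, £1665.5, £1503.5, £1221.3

The deviation hurts exactly when the highest competing bid lies strictly between £867.6 and £1723.5 — underbidding then forfeits a profitable win.
£1474.5: inside the interval → strictly worse (loss £249).
£937: inside the interval → strictly worse (loss £786.5).
£789.7: below both → same outcome either way.
£1087.1: inside the interval → strictly worse (loss £636.4).
£1261.1: inside the interval → strictly worse (loss £462.4).
£1665.5: inside the interval → strictly worse (loss £58).
£1503.5: inside the interval → strictly worse (loss £220).
£1221.3: inside the interval → strictly worse (loss £502.2).
Count: 7.

7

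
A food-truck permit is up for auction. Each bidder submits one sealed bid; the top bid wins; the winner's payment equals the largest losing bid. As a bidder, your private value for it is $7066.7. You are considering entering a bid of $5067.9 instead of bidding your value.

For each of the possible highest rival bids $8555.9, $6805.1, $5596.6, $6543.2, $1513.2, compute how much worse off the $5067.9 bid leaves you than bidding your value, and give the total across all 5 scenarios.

$2255.2

The deviation costs you only when the competing bid falls strictly between $5067.9 and $7066.7; elsewhere both bids give the same outcome.
$8555.9: outcomes coincide → loss $0.
$6805.1: truthful payoff $261.6, deviation payoff $0 → loss $261.6.
$5596.6: truthful payoff $1470.1, deviation payoff $0 → loss $1470.1.
$6543.2: truthful payoff $523.5, deviation payoff $0 → loss $523.5.
$1513.2: outcomes coincide → loss $0.
Total loss = $261.6 + $1470.1 + $523.5 = $2255.2.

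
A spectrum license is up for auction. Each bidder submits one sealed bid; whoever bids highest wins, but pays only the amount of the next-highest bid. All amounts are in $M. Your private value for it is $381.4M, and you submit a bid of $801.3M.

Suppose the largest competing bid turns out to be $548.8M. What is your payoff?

−$167.4M

Your bid $801.3M exceeds the highest competing bid $548.8M, so you win.
In a second-price auction the winner pays the second-highest bid, $548.8M.
Payoff = value − price = $381.4M − $548.8M = −$167.4M.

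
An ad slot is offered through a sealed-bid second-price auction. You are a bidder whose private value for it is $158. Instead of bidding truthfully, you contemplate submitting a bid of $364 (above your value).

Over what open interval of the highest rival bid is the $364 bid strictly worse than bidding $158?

($158, $364)

If the competing bid is below $158, both bids win at the same price — no difference.
If it is above $364, both bids lose — no difference.
If it lies strictly between $158 and $364, bidding your value loses (payoff 0) while bidding $364 wins at a price above your value (payoff negative).
So the deviation strictly hurts on the open interval ($158, $364).
Because the price is fixed by the runner-up's bid, deviating from your value can only change a good outcome into a bad one — never the reverse.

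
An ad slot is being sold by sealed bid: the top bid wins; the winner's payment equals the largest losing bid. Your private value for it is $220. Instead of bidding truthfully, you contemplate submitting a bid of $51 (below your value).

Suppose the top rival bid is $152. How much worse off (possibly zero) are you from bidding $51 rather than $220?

Bidding your value $220: you win (since $220 > $152) and pay $152. Payoff $68.
Bidding $51: you lose. Payoff $0.
The competing bid $152 lies between your shaded bid and your value, so underbidding forfeits an item you could have won at a profitable price.
Loss from deviating = $68 − ($0) = $68.

$68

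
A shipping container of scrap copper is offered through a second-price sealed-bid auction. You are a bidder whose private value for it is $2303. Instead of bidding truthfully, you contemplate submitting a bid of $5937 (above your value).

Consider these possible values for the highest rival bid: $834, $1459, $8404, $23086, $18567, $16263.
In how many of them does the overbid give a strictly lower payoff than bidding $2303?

The deviation hurts exactly when the highest competing bid lies strictly between $2303 and $5937 — overbidding then wins at a price above your value.
$834: below both → same outcome either way.
$1459: below both → same outcome either way.
$8404: above both → same outcome either way.
$23086: above both → same outcome either way.
$18567: above both → same outcome either way.
$16263: above both → same outcome either way.
Count: 0.

0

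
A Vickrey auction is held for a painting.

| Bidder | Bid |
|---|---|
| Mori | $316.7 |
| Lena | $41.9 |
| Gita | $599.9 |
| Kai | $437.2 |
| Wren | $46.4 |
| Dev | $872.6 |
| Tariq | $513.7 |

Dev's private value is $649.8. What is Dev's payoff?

Highest bid: Dev at $872.6, so Dev wins.
Second-highest bid: Gita at $599.9 — that is the price the winner pays.
Dev's payoff = value − price = $649.8 − $599.9 = $49.9.

$49.9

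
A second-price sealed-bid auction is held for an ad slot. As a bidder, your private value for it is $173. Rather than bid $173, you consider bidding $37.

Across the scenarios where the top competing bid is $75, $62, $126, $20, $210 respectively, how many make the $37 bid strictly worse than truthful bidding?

The deviation hurts exactly when the highest competing bid lies strictly between $37 and $173 — underbidding then forfeits a profitable win.
$75: inside the interval → strictly worse (loss $98).
$62: inside the interval → strictly worse (loss $111).
$126: inside the interval → strictly worse (loss $47).
$20: below both → same outcome either way.
$210: above both → same outcome either way.
Count: 3.

3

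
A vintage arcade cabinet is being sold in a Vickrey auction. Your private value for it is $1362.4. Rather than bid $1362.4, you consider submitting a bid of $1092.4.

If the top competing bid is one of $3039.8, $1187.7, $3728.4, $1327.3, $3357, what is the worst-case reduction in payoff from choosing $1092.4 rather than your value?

$3039.8: same outcome either way → loss $0.
$1187.7: truthful gives $174.7, deviation gives $0 → loss $174.7.
$3728.4: same outcome either way → loss $0.
$1327.3: truthful gives $35.1, deviation gives $0 → loss $35.1.
$3357: same outcome either way → loss $0.
Maximum loss: $174.7.

$174.7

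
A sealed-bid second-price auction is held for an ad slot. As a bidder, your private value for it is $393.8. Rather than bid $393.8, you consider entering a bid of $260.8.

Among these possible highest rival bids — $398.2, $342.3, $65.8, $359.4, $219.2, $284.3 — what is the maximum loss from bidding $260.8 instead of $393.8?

$398.2: same outcome either way → loss $0.
$342.3: truthful gives $51.5, deviation gives $0 → loss $51.5.
$65.8: same outcome either way → loss $0.
$359.4: truthful gives $34.4, deviation gives $0 → loss $34.4.
$219.2: same outcome either way → loss $0.
$284.3: truthful gives $109.5, deviation gives $0 → loss $109.5.
Maximum loss: $109.5.

$109.5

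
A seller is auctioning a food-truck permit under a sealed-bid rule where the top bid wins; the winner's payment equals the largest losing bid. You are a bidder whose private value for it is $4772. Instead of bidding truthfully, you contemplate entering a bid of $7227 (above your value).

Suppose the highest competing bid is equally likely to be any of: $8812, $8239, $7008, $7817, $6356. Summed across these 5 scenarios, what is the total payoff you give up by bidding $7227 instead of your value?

$3820

The deviation costs you only when the competing bid falls strictly between $4772 and $7227; elsewhere both bids give the same outcome.
$8812: outcomes coincide → loss $0.
$8239: outcomes coincide → loss $0.
$7008: truthful payoff $0, deviation payoff −$2236 → loss $2236.
$7817: outcomes coincide → loss $0.
$6356: truthful payoff $0, deviation payoff −$1584 → loss $1584.
Total loss = $2236 + $1584 = $3820.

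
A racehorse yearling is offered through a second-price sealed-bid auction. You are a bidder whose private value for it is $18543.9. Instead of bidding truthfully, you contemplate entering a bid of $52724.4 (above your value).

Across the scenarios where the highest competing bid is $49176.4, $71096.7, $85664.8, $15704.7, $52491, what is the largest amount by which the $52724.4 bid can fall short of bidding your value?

$49176.4: truthful gives $0, deviation gives −$30632.5 → loss $30632.5.
$71096.7: same outcome either way → loss $0.
$85664.8: same outcome either way → loss $0.
$15704.7: same outcome either way → loss $0.
$52491: truthful gives $0, deviation gives −$33947.1 → loss $33947.1.
Maximum loss: $33947.1.

$33947.1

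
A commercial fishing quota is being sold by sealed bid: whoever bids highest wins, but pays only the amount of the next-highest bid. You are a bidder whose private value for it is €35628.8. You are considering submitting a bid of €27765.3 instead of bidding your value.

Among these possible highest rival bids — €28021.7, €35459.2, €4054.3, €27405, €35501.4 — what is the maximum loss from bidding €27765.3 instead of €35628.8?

€28021.7: truthful gives €7607.1, deviation gives €0 → loss €7607.1.
€35459.2: truthful gives €169.6, deviation gives €0 → loss €169.6.
€4054.3: same outcome either way → loss €0.
€27405: same outcome either way → loss €0.
€35501.4: truthful gives €127.4, deviation gives €0 → loss €127.4.
Maximum loss: €7607.1.

€7607.1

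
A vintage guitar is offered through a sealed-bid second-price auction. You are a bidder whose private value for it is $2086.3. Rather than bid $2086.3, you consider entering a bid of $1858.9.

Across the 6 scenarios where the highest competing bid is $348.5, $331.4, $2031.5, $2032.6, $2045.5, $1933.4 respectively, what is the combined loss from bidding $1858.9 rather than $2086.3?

$302.2

The deviation costs you only when the competing bid falls strictly between $1858.9 and $2086.3; elsewhere both bids give the same outcome.
$348.5: outcomes coincide → loss $0.
$331.4: outcomes coincide → loss $0.
$2031.5: truthful payoff $54.8, deviation payoff $0 → loss $54.8.
$2032.6: truthful payoff $53.7, deviation payoff $0 → loss $53.7.
$2045.5: truthful payoff $40.8, deviation payoff $0 → loss $40.8.
$1933.4: truthful payoff $152.9, deviation payoff $0 → loss $152.9.
Total loss = $54.8 + $53.7 + $40.8 + $152.9 = $302.2.
Because the price is fixed by the runner-up's bid, deviating from your value can only change a good outcome into a bad one — never the reverse.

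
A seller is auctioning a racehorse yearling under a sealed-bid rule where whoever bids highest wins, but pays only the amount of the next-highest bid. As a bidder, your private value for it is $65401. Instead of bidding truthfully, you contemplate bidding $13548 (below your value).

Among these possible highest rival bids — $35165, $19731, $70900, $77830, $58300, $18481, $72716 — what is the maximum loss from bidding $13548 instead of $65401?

$46920

$35165: truthful gives $30236, deviation gives $0 → loss $30236.
$19731: truthful gives $45670, deviation gives $0 → loss $45670.
$70900: same outcome either way → loss $0.
$77830: same outcome either way → loss $0.
$58300: truthful gives $7101, deviation gives $0 → loss $7101.
$18481: truthful gives $46920, deviation gives $0 → loss $46920.
$72716: same outcome either way → loss $0.
Maximum loss: $46920.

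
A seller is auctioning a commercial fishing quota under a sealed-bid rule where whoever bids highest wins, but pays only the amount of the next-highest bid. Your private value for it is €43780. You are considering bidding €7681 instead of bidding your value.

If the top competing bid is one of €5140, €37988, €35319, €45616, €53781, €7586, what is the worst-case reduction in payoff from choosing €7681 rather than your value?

€5140: same outcome either way → loss €0.
€37988: truthful gives €5792, deviation gives €0 → loss €5792.
€35319: truthful gives €8461, deviation gives €0 → loss €8461.
€45616: same outcome either way → loss €0.
€53781: same outcome either way → loss €0.
€7586: same outcome either way → loss €0.
Maximum loss: €8461.

€8461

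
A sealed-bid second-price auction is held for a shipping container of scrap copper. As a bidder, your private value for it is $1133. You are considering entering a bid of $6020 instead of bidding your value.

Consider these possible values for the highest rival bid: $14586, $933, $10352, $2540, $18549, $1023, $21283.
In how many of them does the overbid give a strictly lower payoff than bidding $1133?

The deviation hurts exactly when the highest competing bid lies strictly between $1133 and $6020 — overbidding then wins at a price above your value.
$14586: above both → same outcome either way.
$933: below both → same outcome either way.
$10352: above both → same outcome either way.
$2540: inside the interval → strictly worse (loss $1407).
$18549: above both → same outcome either way.
$1023: below both → same outcome either way.
$21283: above both → same outcome either way.
Count: 1.

1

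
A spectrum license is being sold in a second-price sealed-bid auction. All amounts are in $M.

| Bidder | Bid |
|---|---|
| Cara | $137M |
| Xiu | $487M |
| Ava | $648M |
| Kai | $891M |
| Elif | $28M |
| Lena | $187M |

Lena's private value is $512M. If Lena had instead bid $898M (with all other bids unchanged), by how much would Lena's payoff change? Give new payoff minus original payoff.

−$379M

The highest bid among the other bidders is $891M; Lena's bid doesn't change that.
Original bid $187M: Lena is not highest (top rival bid is $891M); payoff $0M.
Alternative bid $898M: Lena is highest, pays the top rival bid $891M; payoff $512M − $891M = −$379M.
Change in payoff = −$379M − ($0M) = −$379M.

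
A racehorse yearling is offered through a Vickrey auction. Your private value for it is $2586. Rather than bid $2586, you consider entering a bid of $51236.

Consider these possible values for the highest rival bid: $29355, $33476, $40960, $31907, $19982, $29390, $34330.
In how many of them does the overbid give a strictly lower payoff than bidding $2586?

7

The deviation hurts exactly when the highest competing bid lies strictly between $2586 and $51236 — overbidding then wins at a price above your value.
$29355: inside the interval → strictly worse (loss $26769).
$33476: inside the interval → strictly worse (loss $30890).
$40960: inside the interval → strictly worse (loss $38374).
$31907: inside the interval → strictly worse (loss $29321).
$19982: inside the interval → strictly worse (loss $17396).
$29390: inside the interval → strictly worse (loss $26804).
$34330: inside the interval → strictly worse (loss $31744).
Count: 7.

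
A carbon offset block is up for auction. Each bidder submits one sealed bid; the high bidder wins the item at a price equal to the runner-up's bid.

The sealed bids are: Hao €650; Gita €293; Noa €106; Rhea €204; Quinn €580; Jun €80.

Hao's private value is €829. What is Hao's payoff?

Highest bid: Hao at €650, so Hao wins.
Second-highest bid: Quinn at €580 — that is the price the winner pays.
Hao's payoff = value − price = €829 − €580 = €249.

€249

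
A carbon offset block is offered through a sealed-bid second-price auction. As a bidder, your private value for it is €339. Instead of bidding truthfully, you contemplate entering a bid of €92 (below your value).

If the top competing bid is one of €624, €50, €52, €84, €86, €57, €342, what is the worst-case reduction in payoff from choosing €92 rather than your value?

€0

€624: same outcome either way → loss €0.
€50: same outcome either way → loss €0.
€52: same outcome either way → loss €0.
€84: same outcome either way → loss €0.
€86: same outcome either way → loss €0.
€57: same outcome either way → loss €0.
€342: same outcome either way → loss €0.
Maximum loss: €0.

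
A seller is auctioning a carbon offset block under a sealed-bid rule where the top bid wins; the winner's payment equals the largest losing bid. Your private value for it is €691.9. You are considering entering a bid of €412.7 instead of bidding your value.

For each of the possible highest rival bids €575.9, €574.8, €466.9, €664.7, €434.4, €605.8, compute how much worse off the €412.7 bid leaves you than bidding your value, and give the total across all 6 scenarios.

€828.9

The deviation costs you only when the competing bid falls strictly between €412.7 and €691.9; elsewhere both bids give the same outcome.
€575.9: truthful payoff €116, deviation payoff €0 → loss €116.
€574.8: truthful payoff €117.1, deviation payoff €0 → loss €117.1.
€466.9: truthful payoff €225, deviation payoff €0 → loss €225.
€664.7: truthful payoff €27.2, deviation payoff €0 → loss €27.2.
€434.4: truthful payoff €257.5, deviation payoff €0 → loss €257.5.
€605.8: truthful payoff €86.1, deviation payoff €0 → loss €86.1.
Total loss = €116 + €117.1 + €225 + €27.2 + €257.5 + €86.1 = €828.9.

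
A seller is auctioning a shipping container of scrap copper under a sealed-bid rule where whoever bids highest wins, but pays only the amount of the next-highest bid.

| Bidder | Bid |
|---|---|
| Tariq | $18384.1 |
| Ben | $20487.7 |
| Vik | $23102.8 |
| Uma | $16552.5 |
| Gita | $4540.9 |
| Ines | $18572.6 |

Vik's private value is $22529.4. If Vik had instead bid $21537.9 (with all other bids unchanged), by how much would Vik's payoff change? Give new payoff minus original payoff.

The highest bid among the other bidders is $20487.7; Vik's bid doesn't change that.
Original bid $23102.8: Vik is highest, pays the top rival bid $20487.7; payoff $22529.4 − $20487.7 = $2041.7.
Alternative bid $21537.9: Vik is highest, pays the top rival bid $20487.7; payoff $22529.4 − $20487.7 = $2041.7.
Change in payoff = $2041.7 − ($2041.7) = $0.

$0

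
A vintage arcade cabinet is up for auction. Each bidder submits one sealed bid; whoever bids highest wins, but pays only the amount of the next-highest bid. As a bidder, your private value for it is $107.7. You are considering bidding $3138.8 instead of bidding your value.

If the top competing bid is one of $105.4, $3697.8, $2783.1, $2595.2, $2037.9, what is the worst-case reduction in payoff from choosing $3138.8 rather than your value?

$105.4: same outcome either way → loss $0.
$3697.8: same outcome either way → loss $0.
$2783.1: truthful gives $0, deviation gives −$2675.4 → loss $2675.4.
$2595.2: truthful gives $0, deviation gives −$2487.5 → loss $2487.5.
$2037.9: truthful gives $0, deviation gives −$1930.2 → loss $1930.2.
Maximum loss: $2675.4.

$2675.4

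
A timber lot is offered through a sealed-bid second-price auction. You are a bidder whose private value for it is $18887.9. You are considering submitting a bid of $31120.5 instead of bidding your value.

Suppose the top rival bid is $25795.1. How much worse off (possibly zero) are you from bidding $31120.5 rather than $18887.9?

Bidding your value $18887.9: you lose (since $18887.9 < $25795.1). Payoff $0.
Bidding $31120.5: you win and pay $25795.1. Payoff $18887.9 − $25795.1 = −$6907.2.
The competing bid $25795.1 lies between your value and your inflated bid, so overbidding wins an item priced above your value.
Loss from deviating = $0 − (−$6907.2) = $6907.2.

$6907.2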